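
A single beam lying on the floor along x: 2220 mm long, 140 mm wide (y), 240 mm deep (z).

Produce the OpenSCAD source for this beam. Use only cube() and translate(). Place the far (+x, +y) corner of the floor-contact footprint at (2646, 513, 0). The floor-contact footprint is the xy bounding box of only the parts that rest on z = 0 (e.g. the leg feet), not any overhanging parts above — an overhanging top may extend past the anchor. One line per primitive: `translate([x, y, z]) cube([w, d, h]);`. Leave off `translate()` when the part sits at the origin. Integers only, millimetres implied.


translate([426, 373, 0]) cube([2220, 140, 240]);


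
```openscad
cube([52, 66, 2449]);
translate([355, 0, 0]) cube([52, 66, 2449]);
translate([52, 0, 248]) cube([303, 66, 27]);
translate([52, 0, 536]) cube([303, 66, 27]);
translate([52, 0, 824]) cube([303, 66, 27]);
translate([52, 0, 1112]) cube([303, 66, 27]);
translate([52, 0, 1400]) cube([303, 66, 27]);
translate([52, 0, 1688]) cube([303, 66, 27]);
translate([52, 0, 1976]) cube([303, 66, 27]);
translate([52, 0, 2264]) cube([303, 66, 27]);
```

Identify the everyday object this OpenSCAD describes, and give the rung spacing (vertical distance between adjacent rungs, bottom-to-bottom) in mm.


A ladder. The rung spacing is 288 mm.

Two tall 52×66 posts with 8 short bars between them — a ladder. Adjacent rungs sit at z = 248 and z = 536, so the spacing is 536 − 248 = 288 mm.


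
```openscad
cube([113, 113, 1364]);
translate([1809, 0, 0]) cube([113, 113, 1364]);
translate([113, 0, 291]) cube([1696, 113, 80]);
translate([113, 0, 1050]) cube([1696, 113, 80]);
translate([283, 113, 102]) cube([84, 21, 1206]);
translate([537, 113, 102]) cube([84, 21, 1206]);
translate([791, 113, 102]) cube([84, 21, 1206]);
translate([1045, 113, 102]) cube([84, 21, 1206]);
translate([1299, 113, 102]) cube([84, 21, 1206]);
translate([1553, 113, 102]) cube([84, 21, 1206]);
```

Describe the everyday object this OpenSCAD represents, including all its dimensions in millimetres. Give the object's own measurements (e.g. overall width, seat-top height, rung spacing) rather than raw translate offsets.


A fence section. Two 113×113 mm posts, 1364 mm tall, stand on the floor with a clear span of 1696 mm between their inner faces. Two horizontal rails of 113×80 mm section span the gap between the posts with their undersides at z = 291 mm and z = 1050 mm, flush with the posts' −y face. 6 pickets, each 84 mm wide, 21 mm thick and 1206 mm tall, are fixed to the +y face of the rails with their bottoms at z = 102 mm, spaced across the span with a 170 mm gap after the −x post and between neighbouring pickets, with 172 mm left before the +x post.


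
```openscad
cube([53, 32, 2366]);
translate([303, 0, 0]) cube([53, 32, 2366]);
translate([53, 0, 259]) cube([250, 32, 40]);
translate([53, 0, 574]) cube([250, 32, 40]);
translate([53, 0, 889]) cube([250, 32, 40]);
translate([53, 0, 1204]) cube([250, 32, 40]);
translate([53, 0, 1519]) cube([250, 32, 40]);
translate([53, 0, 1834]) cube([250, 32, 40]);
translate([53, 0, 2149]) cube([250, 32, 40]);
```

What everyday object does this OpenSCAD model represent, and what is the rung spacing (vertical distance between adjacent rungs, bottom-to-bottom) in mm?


A ladder. The rung spacing is 315 mm.

Two tall 53×32 posts with 7 short bars between them — a ladder. Adjacent rungs sit at z = 259 and z = 574, so the spacing is 574 − 259 = 315 mm.


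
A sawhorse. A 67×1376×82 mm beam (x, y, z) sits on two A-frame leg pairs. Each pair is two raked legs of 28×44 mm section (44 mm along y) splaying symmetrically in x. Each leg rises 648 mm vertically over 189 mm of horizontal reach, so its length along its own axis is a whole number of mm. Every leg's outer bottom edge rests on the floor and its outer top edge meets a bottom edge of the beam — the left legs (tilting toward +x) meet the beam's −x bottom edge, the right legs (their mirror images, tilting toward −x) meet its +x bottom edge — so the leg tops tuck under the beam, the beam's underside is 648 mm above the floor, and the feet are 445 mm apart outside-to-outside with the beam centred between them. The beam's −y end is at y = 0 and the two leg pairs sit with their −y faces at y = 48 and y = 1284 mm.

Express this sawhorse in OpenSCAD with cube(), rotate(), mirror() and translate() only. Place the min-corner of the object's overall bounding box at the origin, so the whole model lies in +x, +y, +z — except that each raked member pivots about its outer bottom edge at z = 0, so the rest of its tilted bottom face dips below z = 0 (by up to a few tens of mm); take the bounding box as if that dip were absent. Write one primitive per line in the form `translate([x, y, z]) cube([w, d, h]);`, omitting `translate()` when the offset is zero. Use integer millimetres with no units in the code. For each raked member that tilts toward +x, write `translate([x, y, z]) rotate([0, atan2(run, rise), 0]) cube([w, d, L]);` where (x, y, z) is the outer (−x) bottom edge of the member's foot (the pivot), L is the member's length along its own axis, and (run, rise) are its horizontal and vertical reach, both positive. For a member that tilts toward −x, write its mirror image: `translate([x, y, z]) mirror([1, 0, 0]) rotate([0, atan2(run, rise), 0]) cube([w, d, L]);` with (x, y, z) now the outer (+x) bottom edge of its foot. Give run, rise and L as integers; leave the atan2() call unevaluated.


translate([189, 0, 648]) cube([67, 1376, 82]);
translate([0, 48, 0]) rotate([0, atan2(189, 648), 0]) cube([28, 44, 675]);
translate([445, 48, 0]) mirror([1, 0, 0]) rotate([0, atan2(189, 648), 0]) cube([28, 44, 675]);
translate([0, 1284, 0]) rotate([0, atan2(189, 648), 0]) cube([28, 44, 675]);
translate([445, 1284, 0]) mirror([1, 0, 0]) rotate([0, atan2(189, 648), 0]) cube([28, 44, 675]);


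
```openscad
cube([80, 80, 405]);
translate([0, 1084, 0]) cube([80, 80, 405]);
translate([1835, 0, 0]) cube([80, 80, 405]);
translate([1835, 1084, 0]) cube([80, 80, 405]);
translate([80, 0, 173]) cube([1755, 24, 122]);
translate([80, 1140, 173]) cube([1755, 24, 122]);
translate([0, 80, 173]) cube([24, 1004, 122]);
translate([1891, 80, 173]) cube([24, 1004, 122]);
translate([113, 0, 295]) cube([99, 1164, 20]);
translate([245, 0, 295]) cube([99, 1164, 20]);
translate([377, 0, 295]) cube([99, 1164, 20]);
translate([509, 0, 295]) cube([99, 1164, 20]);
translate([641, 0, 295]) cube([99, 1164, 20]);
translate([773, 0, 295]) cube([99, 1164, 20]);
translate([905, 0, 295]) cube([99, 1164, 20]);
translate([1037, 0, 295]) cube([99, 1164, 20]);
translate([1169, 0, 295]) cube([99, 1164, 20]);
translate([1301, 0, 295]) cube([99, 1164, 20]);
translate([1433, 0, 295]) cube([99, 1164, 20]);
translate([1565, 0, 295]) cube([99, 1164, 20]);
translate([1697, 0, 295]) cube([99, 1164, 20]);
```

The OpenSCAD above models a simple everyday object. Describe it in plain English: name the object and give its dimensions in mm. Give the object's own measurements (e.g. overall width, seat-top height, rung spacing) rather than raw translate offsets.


A bed frame 1915 mm long (x) by 1164 mm wide (y). Four 80×80 mm corner posts, 405 mm tall, at the corners of the footprint. Four rails of 24 mm thickness and 122 mm height run between adjacent posts with their undersides at z = 173 mm, their outer faces flush with the outside of the frame (the two x-running rails run between the posts' inner faces; the two y-running rails run between the posts' inner faces). 13 slats, each 99 mm wide (x) and 20 mm thick, lie across the top of the two x-running rails, running the full 1164 mm width of the frame in y; along x they sit between the end posts with a 33 mm gap after the −x posts and between neighbouring slats, leaving 39 mm before the +x posts.


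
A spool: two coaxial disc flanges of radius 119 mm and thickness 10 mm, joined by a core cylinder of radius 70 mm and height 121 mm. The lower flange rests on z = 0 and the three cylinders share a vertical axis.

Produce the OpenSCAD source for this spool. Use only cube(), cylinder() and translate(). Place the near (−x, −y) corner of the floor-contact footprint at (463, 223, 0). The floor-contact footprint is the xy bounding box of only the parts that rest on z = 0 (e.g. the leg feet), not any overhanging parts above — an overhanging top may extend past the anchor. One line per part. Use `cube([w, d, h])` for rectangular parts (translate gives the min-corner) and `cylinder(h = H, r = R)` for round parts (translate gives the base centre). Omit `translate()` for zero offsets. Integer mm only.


translate([582, 342, 0]) cylinder(h = 10, r = 119);
translate([582, 342, 10]) cylinder(h = 121, r = 70);
translate([582, 342, 131]) cylinder(h = 10, r = 119);


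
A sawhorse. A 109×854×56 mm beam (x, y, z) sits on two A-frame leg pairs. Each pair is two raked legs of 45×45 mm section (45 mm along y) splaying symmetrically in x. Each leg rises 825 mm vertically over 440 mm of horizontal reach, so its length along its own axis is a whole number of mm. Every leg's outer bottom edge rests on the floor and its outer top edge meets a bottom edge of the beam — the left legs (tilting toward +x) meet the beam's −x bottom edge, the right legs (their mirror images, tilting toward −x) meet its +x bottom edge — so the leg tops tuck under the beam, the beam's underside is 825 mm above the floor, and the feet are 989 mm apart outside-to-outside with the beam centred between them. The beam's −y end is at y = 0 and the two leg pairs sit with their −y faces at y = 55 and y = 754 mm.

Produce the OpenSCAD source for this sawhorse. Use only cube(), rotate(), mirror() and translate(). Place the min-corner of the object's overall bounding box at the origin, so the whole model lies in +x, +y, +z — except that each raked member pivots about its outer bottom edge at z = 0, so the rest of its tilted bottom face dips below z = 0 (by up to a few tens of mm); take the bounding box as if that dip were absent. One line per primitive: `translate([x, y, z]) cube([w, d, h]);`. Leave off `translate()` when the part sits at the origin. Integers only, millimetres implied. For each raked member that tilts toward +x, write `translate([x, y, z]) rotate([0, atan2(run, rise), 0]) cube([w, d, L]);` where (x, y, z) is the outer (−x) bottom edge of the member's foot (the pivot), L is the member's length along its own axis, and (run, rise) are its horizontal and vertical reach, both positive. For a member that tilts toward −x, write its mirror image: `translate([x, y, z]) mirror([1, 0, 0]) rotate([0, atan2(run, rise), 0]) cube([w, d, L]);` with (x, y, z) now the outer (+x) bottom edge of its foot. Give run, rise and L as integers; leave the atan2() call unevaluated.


translate([440, 0, 825]) cube([109, 854, 56]);
translate([0, 55, 0]) rotate([0, atan2(440, 825), 0]) cube([45, 45, 935]);
translate([989, 55, 0]) mirror([1, 0, 0]) rotate([0, atan2(440, 825), 0]) cube([45, 45, 935]);
translate([0, 754, 0]) rotate([0, atan2(440, 825), 0]) cube([45, 45, 935]);
translate([989, 754, 0]) mirror([1, 0, 0]) rotate([0, atan2(440, 825), 0]) cube([45, 45, 935]);


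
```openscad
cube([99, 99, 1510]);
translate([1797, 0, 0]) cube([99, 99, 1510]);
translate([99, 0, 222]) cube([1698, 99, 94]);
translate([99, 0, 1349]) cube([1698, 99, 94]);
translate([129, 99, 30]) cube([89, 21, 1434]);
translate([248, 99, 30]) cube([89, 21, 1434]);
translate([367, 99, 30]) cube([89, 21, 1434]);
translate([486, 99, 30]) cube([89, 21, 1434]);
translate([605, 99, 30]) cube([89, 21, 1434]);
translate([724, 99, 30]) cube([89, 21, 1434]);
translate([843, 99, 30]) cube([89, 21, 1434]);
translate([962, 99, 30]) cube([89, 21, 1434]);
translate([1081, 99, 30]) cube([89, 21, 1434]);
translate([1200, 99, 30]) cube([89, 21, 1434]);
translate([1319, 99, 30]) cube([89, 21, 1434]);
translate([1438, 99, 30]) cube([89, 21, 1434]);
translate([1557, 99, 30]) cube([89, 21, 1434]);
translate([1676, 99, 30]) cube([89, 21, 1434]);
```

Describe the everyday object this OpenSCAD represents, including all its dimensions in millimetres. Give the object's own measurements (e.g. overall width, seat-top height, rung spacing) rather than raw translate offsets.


A fence section. Two 99×99 mm posts, 1510 mm tall, stand on the floor with a clear span of 1698 mm between their inner faces. Two horizontal rails of 99×94 mm section span the gap between the posts with their undersides at z = 222 mm and z = 1349 mm, flush with the posts' −y face. 14 pickets, each 89 mm wide, 21 mm thick and 1434 mm tall, are fixed to the +y face of the rails with their bottoms at z = 30 mm, spaced across the span with a 30 mm gap after the −x post and between neighbouring pickets, with 32 mm left before the +x post.


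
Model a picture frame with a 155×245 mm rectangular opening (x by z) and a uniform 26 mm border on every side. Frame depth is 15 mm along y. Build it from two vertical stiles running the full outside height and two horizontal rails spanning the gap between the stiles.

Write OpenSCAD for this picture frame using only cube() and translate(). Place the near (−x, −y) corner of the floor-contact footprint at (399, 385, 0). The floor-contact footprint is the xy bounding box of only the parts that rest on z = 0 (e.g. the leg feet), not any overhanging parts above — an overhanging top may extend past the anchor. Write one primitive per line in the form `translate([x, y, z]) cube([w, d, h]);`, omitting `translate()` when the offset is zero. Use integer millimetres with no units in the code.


translate([399, 385, 0]) cube([26, 15, 297]);
translate([580, 385, 0]) cube([26, 15, 297]);
translate([425, 385, 0]) cube([155, 15, 26]);
translate([425, 385, 271]) cube([155, 15, 26]);


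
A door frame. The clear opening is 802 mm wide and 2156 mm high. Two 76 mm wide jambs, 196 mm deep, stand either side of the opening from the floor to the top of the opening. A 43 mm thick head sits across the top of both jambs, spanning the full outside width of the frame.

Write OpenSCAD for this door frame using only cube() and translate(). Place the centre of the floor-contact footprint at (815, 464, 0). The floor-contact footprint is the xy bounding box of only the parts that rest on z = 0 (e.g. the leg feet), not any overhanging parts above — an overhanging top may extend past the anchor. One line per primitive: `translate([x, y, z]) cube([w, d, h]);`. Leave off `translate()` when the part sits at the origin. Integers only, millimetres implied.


translate([338, 366, 0]) cube([76, 196, 2156]);
translate([1216, 366, 0]) cube([76, 196, 2156]);
translate([338, 366, 2156]) cube([954, 196, 43]);


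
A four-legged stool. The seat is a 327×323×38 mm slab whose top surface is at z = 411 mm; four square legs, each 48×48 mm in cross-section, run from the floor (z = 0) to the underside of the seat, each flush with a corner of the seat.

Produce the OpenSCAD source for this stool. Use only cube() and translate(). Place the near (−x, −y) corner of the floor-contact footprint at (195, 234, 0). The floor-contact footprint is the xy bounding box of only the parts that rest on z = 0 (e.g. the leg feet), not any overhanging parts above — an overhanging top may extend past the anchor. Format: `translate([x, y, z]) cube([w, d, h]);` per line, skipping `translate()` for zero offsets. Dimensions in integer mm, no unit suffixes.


translate([195, 234, 373]) cube([327, 323, 38]);
translate([195, 234, 0]) cube([48, 48, 373]);
translate([474, 234, 0]) cube([48, 48, 373]);
translate([195, 509, 0]) cube([48, 48, 373]);
translate([474, 509, 0]) cube([48, 48, 373]);


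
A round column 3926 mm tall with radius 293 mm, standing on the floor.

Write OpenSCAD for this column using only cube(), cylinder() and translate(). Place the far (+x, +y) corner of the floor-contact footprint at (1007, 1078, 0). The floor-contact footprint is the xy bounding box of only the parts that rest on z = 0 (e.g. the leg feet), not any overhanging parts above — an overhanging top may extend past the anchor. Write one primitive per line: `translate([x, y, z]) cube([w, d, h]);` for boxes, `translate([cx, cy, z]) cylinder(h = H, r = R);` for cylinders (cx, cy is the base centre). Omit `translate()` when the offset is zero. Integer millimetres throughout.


translate([714, 785, 0]) cylinder(h = 3926, r = 293);


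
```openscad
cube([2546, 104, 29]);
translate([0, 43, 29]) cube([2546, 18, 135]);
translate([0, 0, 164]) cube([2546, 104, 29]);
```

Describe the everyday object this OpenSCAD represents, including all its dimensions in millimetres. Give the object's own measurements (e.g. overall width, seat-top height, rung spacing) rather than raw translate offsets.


An I-beam lying along x, 2546 mm long. Overall section height 193 mm. Two flanges 104 mm wide (y) and 29 mm thick, one on the floor and one at the top; a web 18 mm thick runs between them, centred on the flange width.


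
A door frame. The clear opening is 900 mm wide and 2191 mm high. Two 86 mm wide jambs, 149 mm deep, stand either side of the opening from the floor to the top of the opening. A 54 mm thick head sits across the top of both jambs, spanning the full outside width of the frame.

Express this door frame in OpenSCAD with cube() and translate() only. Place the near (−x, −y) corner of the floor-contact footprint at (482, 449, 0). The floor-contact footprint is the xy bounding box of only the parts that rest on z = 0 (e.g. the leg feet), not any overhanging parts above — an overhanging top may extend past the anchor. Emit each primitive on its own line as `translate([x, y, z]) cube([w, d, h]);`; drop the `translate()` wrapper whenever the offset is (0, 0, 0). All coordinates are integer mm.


translate([482, 449, 0]) cube([86, 149, 2191]);
translate([1468, 449, 0]) cube([86, 149, 2191]);
translate([482, 449, 2191]) cube([1072, 149, 54]);


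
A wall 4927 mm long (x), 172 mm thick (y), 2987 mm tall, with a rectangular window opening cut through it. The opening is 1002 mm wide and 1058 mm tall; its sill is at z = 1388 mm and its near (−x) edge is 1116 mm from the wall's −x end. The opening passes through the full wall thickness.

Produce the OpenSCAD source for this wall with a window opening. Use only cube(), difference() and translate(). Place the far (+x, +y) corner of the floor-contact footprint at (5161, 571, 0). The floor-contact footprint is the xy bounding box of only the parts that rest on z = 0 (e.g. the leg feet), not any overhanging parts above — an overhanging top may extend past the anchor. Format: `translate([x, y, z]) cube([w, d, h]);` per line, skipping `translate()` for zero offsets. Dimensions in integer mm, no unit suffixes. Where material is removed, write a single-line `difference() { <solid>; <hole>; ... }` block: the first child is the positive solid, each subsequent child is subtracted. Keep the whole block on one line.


difference() { translate([234, 399, 0]) cube([4927, 172, 2987]); translate([1350, 399, 1388]) cube([1002, 172, 1058]); }


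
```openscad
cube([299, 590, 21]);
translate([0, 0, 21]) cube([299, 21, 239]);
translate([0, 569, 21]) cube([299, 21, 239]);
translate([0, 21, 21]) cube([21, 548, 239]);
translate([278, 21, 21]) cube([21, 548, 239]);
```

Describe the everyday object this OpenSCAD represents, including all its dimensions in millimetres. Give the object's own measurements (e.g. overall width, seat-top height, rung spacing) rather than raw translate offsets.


An open-topped rectangular box: outside dimensions 299×590×260 mm, with a uniform wall and base thickness of 21 mm. The base is a full 299×590 slab on the floor; four walls sit on top of the base. The front and back walls (the −y and +y sides) span the full width; the two side walls fit between them.


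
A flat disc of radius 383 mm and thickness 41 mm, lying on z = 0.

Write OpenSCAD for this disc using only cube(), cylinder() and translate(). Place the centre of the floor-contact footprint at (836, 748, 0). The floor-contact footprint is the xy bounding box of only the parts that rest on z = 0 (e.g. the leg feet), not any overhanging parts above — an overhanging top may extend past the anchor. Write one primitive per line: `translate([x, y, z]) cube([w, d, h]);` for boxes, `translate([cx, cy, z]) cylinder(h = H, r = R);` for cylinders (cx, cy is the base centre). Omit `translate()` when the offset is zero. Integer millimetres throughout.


translate([836, 748, 0]) cylinder(h = 41, r = 383);


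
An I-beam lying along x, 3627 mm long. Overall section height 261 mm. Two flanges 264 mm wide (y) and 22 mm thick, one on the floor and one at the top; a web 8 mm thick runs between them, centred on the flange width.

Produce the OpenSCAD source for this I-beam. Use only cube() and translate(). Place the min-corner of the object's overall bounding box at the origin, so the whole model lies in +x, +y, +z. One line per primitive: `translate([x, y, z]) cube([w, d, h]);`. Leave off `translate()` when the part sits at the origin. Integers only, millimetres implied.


cube([3627, 264, 22]);
translate([0, 128, 22]) cube([3627, 8, 217]);
translate([0, 0, 239]) cube([3627, 264, 22]);


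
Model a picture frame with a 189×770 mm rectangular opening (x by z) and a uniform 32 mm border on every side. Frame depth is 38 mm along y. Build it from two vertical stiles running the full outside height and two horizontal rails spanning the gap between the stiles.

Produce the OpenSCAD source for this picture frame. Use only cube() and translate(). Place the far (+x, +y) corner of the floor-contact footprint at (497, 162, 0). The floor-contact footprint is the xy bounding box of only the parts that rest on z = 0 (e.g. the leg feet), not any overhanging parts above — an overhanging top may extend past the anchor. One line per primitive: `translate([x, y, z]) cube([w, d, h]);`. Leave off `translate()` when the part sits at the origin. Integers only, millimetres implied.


translate([244, 124, 0]) cube([32, 38, 834]);
translate([465, 124, 0]) cube([32, 38, 834]);
translate([276, 124, 0]) cube([189, 38, 32]);
translate([276, 124, 802]) cube([189, 38, 32]);


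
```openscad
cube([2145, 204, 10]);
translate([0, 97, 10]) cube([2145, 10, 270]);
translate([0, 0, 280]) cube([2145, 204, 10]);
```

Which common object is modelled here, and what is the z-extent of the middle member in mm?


An I-beam. The web height is 270 mm.

Two wide flanges with a thin centred web — an I-beam. Overall 290 mm minus two 10 mm flanges gives a web of 290 − 2·10 = 270 mm.


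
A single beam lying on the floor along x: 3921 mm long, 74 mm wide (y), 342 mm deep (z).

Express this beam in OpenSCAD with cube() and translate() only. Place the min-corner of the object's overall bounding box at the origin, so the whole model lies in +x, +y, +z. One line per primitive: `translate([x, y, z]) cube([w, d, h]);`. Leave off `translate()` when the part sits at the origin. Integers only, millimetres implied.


cube([3921, 74, 342]);


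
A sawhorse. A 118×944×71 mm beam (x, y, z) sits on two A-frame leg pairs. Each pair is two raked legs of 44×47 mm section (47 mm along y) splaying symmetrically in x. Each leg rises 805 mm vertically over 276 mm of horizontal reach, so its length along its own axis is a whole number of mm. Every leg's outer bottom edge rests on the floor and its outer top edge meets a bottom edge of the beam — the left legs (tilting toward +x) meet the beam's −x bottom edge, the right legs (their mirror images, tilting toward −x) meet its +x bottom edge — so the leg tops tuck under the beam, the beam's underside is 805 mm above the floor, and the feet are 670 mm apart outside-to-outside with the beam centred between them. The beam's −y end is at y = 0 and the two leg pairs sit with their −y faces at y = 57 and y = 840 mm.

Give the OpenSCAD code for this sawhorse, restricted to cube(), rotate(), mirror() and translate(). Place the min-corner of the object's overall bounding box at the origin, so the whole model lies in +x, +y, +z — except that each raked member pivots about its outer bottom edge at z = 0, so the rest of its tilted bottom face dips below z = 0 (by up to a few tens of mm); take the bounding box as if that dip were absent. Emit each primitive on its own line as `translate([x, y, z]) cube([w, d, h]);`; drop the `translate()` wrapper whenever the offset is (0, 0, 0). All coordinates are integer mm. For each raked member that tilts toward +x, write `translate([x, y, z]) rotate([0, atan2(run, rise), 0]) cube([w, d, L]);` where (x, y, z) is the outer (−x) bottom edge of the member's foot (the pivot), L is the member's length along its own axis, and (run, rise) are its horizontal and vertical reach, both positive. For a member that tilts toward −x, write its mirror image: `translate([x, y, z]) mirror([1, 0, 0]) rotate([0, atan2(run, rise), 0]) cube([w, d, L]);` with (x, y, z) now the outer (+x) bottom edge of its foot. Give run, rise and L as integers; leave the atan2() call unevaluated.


// leg length = √(276² + 805²) = 851
// right-leg outer foot x = 2·276 + 118 = 670
// beam min-corner = (276, 0, 805)
translate([276, 0, 805]) cube([118, 944, 71]);
translate([0, 57, 0]) rotate([0, atan2(276, 805), 0]) cube([44, 47, 851]);
translate([670, 57, 0]) mirror([1, 0, 0]) rotate([0, atan2(276, 805), 0]) cube([44, 47, 851]);
translate([0, 840, 0]) rotate([0, atan2(276, 805), 0]) cube([44, 47, 851]);
translate([670, 840, 0]) mirror([1, 0, 0]) rotate([0, atan2(276, 805), 0]) cube([44, 47, 851]);


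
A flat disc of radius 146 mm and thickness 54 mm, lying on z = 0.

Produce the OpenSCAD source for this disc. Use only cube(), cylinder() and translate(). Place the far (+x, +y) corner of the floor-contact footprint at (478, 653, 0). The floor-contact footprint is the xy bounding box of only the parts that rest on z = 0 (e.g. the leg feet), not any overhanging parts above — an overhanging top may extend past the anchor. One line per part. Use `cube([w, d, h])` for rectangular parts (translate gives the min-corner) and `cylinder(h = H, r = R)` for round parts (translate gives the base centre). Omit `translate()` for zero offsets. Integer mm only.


translate([332, 507, 0]) cylinder(h = 54, r = 146);


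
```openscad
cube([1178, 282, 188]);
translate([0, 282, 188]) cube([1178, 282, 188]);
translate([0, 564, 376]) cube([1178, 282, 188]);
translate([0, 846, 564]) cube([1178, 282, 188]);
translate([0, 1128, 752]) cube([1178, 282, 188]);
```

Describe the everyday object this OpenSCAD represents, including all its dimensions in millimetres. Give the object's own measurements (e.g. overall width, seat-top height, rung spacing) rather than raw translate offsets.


A straight staircase of 5 solid steps. Each step is 1178 mm wide (x), 282 mm deep (y, the going) and 188 mm tall (the rise). The first step rests on the floor; each subsequent step sits one going further in +y and one rise higher in +z, directly behind and above the previous step with no overlap.


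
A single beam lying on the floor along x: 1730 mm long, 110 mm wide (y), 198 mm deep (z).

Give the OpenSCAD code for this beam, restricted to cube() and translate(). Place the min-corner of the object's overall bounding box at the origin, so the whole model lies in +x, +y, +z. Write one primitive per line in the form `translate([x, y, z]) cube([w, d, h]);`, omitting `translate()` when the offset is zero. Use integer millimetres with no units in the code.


cube([1730, 110, 198]);


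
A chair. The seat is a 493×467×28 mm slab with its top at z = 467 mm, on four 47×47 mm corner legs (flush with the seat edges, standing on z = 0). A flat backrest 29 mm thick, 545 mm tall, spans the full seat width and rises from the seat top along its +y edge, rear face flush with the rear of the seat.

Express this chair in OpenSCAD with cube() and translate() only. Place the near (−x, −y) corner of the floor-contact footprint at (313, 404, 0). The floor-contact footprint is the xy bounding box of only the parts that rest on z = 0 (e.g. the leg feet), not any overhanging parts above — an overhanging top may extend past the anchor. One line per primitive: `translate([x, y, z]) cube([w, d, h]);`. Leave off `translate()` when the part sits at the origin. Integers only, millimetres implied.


translate([313, 404, 439]) cube([493, 467, 28]);
translate([313, 404, 0]) cube([47, 47, 439]);
translate([759, 404, 0]) cube([47, 47, 439]);
translate([313, 824, 0]) cube([47, 47, 439]);
translate([759, 824, 0]) cube([47, 47, 439]);
translate([313, 842, 467]) cube([493, 29, 545]);


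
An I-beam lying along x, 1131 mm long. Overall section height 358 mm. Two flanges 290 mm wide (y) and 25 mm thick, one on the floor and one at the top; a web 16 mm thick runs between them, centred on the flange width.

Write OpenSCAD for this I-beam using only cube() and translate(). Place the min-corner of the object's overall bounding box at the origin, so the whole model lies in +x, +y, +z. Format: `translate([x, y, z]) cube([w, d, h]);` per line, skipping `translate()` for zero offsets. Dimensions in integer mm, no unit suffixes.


cube([1131, 290, 25]);
translate([0, 137, 25]) cube([1131, 16, 308]);
translate([0, 0, 333]) cube([1131, 290, 25]);


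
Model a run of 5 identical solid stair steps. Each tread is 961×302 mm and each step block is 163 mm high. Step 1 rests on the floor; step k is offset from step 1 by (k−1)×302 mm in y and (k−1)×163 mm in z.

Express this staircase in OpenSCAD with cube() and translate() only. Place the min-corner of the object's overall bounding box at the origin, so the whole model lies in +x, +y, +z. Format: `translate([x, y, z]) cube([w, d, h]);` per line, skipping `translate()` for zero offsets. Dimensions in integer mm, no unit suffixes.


cube([961, 302, 163]);
translate([0, 302, 163]) cube([961, 302, 163]);
translate([0, 604, 326]) cube([961, 302, 163]);
translate([0, 906, 489]) cube([961, 302, 163]);
translate([0, 1208, 652]) cube([961, 302, 163]);


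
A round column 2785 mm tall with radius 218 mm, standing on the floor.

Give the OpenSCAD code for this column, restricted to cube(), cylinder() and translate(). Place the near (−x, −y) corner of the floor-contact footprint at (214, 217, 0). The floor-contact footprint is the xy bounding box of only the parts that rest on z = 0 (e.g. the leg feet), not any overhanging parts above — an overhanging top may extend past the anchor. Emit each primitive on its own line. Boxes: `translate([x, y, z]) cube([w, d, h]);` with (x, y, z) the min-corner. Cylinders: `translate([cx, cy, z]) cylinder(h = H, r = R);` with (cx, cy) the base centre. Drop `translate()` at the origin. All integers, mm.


translate([432, 435, 0]) cylinder(h = 2785, r = 218);


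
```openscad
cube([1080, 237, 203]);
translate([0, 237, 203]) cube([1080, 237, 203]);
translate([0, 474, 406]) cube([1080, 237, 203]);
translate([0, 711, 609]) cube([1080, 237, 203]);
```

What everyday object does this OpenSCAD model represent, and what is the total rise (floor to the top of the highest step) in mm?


A staircase. The total rise is 812 mm.

4 identical blocks, each offset up and back from the previous — a staircase. Each step is 203 mm tall and there are 4 of them, so the total rise is 4 × 203 = 812 mm.


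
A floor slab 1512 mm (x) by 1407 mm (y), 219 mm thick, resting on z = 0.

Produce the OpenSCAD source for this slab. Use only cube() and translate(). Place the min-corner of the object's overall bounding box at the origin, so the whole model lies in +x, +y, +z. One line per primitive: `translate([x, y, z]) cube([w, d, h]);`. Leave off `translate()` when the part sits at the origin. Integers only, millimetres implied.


cube([1512, 1407, 219]);


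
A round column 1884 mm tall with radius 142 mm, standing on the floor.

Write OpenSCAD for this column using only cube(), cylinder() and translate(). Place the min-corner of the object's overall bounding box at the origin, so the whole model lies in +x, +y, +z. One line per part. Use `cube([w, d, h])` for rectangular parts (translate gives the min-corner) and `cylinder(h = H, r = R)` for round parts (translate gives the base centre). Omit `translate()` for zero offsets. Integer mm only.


translate([142, 142, 0]) cylinder(h = 1884, r = 142);


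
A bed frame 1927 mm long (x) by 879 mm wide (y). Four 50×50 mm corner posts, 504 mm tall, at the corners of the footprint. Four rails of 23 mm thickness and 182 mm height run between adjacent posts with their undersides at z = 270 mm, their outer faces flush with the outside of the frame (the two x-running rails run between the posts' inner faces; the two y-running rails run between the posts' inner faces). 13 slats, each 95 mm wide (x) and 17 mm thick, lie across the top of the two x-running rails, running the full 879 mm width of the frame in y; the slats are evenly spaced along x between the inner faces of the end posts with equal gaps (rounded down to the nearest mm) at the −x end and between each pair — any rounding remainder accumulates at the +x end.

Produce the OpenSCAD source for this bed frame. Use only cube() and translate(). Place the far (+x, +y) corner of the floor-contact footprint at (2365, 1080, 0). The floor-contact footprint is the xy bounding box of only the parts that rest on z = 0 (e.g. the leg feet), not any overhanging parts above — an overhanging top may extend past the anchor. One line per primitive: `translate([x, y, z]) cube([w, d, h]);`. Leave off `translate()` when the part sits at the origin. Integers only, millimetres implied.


translate([438, 201, 0]) cube([50, 50, 504]);
translate([438, 1030, 0]) cube([50, 50, 504]);
translate([2315, 201, 0]) cube([50, 50, 504]);
translate([2315, 1030, 0]) cube([50, 50, 504]);
translate([488, 201, 270]) cube([1827, 23, 182]);
translate([488, 1057, 270]) cube([1827, 23, 182]);
translate([438, 251, 270]) cube([23, 779, 182]);
translate([2342, 251, 270]) cube([23, 779, 182]);
translate([530, 201, 452]) cube([95, 879, 17]);
translate([667, 201, 452]) cube([95, 879, 17]);
translate([804, 201, 452]) cube([95, 879, 17]);
translate([941, 201, 452]) cube([95, 879, 17]);
translate([1078, 201, 452]) cube([95, 879, 17]);
translate([1215, 201, 452]) cube([95, 879, 17]);
translate([1352, 201, 452]) cube([95, 879, 17]);
translate([1489, 201, 452]) cube([95, 879, 17]);
translate([1626, 201, 452]) cube([95, 879, 17]);
translate([1763, 201, 452]) cube([95, 879, 17]);
translate([1900, 201, 452]) cube([95, 879, 17]);
translate([2037, 201, 452]) cube([95, 879, 17]);
translate([2174, 201, 452]) cube([95, 879, 17]);


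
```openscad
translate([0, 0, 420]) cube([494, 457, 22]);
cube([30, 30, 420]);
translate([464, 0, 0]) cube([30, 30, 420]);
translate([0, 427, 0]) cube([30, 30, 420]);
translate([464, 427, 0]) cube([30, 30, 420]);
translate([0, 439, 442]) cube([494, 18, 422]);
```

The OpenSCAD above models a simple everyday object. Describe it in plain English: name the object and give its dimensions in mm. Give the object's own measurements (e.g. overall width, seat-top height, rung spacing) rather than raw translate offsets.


A chair. The seat is a 494×457×22 mm slab with its top at z = 442 mm, on four 30×30 mm corner legs (flush with the seat edges, standing on z = 0). A flat backrest 18 mm thick, 422 mm tall, spans the full seat width and rises from the seat top along its +y edge, rear face flush with the rear of the seat.


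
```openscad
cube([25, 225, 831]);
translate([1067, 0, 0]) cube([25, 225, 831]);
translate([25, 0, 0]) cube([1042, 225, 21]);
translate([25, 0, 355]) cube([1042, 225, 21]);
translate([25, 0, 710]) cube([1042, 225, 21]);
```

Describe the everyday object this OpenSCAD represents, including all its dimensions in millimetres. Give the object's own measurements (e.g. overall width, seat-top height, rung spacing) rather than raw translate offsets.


An open bookshelf. Two side panels, each 25 mm thick, 225 mm deep and 831 mm tall, stand 1092 mm apart (outside-to-outside). Between them sit 3 shelves, each 21 mm thick and 225 mm deep, spanning the full gap between the sides. The bottom shelf rests on the floor (its underside at z = 0) and the clear gap between one shelf's top and the next shelf's underside is 334 mm.


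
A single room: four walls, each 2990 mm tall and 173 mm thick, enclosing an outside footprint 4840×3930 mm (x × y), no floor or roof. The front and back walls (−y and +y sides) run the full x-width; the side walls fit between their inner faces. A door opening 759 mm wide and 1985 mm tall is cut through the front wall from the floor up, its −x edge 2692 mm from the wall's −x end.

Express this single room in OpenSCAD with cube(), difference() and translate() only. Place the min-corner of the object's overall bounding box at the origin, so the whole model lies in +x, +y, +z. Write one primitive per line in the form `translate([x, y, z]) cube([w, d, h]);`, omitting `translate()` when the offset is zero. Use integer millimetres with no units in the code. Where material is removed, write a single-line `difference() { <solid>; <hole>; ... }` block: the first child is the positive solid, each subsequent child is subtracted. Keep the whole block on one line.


difference() { cube([4840, 173, 2990]); translate([2692, 0, 0]) cube([759, 173, 1985]); }
translate([0, 3757, 0]) cube([4840, 173, 2990]);
translate([0, 173, 0]) cube([173, 3584, 2990]);
translate([4667, 173, 0]) cube([173, 3584, 2990]);


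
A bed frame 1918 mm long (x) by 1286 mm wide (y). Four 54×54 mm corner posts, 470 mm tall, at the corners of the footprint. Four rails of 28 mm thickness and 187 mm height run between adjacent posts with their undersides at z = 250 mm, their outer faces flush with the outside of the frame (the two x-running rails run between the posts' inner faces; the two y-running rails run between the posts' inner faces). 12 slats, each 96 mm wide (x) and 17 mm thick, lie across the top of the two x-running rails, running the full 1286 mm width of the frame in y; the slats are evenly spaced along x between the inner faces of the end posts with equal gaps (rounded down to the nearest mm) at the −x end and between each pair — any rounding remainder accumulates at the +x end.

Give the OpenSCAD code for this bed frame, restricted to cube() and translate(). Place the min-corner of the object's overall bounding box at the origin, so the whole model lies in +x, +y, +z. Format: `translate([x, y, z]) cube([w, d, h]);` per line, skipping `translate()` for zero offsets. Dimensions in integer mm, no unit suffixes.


cube([54, 54, 470]);
translate([0, 1232, 0]) cube([54, 54, 470]);
translate([1864, 0, 0]) cube([54, 54, 470]);
translate([1864, 1232, 0]) cube([54, 54, 470]);
translate([54, 0, 250]) cube([1810, 28, 187]);
translate([54, 1258, 250]) cube([1810, 28, 187]);
translate([0, 54, 250]) cube([28, 1178, 187]);
translate([1890, 54, 250]) cube([28, 1178, 187]);
translate([104, 0, 437]) cube([96, 1286, 17]);
translate([250, 0, 437]) cube([96, 1286, 17]);
translate([396, 0, 437]) cube([96, 1286, 17]);
translate([542, 0, 437]) cube([96, 1286, 17]);
translate([688, 0, 437]) cube([96, 1286, 17]);
translate([834, 0, 437]) cube([96, 1286, 17]);
translate([980, 0, 437]) cube([96, 1286, 17]);
translate([1126, 0, 437]) cube([96, 1286, 17]);
translate([1272, 0, 437]) cube([96, 1286, 17]);
translate([1418, 0, 437]) cube([96, 1286, 17]);
translate([1564, 0, 437]) cube([96, 1286, 17]);
translate([1710, 0, 437]) cube([96, 1286, 17]);


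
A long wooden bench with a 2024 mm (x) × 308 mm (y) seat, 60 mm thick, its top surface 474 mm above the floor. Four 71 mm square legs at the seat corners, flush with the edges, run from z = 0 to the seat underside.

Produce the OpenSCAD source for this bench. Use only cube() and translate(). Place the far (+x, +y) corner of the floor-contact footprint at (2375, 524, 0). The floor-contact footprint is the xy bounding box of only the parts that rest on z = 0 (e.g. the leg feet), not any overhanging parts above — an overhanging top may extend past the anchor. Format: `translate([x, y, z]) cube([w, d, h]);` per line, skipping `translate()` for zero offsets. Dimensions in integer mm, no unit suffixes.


translate([351, 216, 414]) cube([2024, 308, 60]);
translate([351, 216, 0]) cube([71, 71, 414]);
translate([351, 453, 0]) cube([71, 71, 414]);
translate([2304, 216, 0]) cube([71, 71, 414]);
translate([2304, 453, 0]) cube([71, 71, 414]);
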